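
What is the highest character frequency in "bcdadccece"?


Input: bcdadccece
Character counts:
  'a': 1
  'b': 1
  'c': 4
  'd': 2
  'e': 2
Maximum frequency: 4

4


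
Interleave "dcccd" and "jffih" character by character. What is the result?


Interleaving "dcccd" and "jffih":
  Position 0: 'd' from first, 'j' from second => "dj"
  Position 1: 'c' from first, 'f' from second => "cf"
  Position 2: 'c' from first, 'f' from second => "cf"
  Position 3: 'c' from first, 'i' from second => "ci"
  Position 4: 'd' from first, 'h' from second => "dh"
Result: djcfcfcidh

djcfcfcidh


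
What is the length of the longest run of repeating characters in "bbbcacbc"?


Input: "bbbcacbc"
Scanning for longest run:
  Position 1 ('b'): continues run of 'b', length=2
  Position 2 ('b'): continues run of 'b', length=3
  Position 3 ('c'): new char, reset run to 1
  Position 4 ('a'): new char, reset run to 1
  Position 5 ('c'): new char, reset run to 1
  Position 6 ('b'): new char, reset run to 1
  Position 7 ('c'): new char, reset run to 1
Longest run: 'b' with length 3

3


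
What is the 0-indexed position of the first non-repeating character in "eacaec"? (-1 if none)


Input: eacaec
Character frequencies:
  'a': 2
  'c': 2
  'e': 2
Scanning left to right for freq == 1:
  Position 0 ('e'): freq=2, skip
  Position 1 ('a'): freq=2, skip
  Position 2 ('c'): freq=2, skip
  Position 3 ('a'): freq=2, skip
  Position 4 ('e'): freq=2, skip
  Position 5 ('c'): freq=2, skip
  No unique character found => answer = -1

-1


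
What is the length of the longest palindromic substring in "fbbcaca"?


Input: "fbbcaca"
Checking substrings for palindromes:
  [3:6] "cac" (len 3) => palindrome
  [4:7] "aca" (len 3) => palindrome
  [1:3] "bb" (len 2) => palindrome
Longest palindromic substring: "cac" with length 3

3


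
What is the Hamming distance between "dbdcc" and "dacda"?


Comparing "dbdcc" and "dacda" position by position:
  Position 0: 'd' vs 'd' => same
  Position 1: 'b' vs 'a' => differ
  Position 2: 'd' vs 'c' => differ
  Position 3: 'c' vs 'd' => differ
  Position 4: 'c' vs 'a' => differ
Total differences (Hamming distance): 4

4


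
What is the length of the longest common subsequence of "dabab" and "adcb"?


LCS of "dabab" and "adcb"
DP table:
           a    d    c    b
      0    0    0    0    0
  d   0    0    1    1    1
  a   0    1    1    1    1
  b   0    1    1    1    2
  a   0    1    1    1    2
  b   0    1    1    1    2
LCS length = dp[5][4] = 2

2


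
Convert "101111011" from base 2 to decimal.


Input: "101111011" in base 2
Positional expansion:
  Digit '1' (value 1) x 2^8 = 256
  Digit '0' (value 0) x 2^7 = 0
  Digit '1' (value 1) x 2^6 = 64
  Digit '1' (value 1) x 2^5 = 32
  Digit '1' (value 1) x 2^4 = 16
  Digit '1' (value 1) x 2^3 = 8
  Digit '0' (value 0) x 2^2 = 0
  Digit '1' (value 1) x 2^1 = 2
  Digit '1' (value 1) x 2^0 = 1
Sum = 379

379


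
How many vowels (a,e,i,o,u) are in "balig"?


Input: balig
Checking each character:
  'b' at position 0: consonant
  'a' at position 1: vowel (running total: 1)
  'l' at position 2: consonant
  'i' at position 3: vowel (running total: 2)
  'g' at position 4: consonant
Total vowels: 2

2


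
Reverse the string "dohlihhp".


Input: dohlihhp
Reading characters right to left:
  Position 7: 'p'
  Position 6: 'h'
  Position 5: 'h'
  Position 4: 'i'
  Position 3: 'l'
  Position 2: 'h'
  Position 1: 'o'
  Position 0: 'd'
Reversed: phhilhod

phhilhod


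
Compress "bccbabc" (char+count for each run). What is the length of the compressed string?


Input: bccbabc
Runs:
  'b' x 1 => "b1"
  'c' x 2 => "c2"
  'b' x 1 => "b1"
  'a' x 1 => "a1"
  'b' x 1 => "b1"
  'c' x 1 => "c1"
Compressed: "b1c2b1a1b1c1"
Compressed length: 12

12


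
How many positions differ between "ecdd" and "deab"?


Comparing "ecdd" and "deab" position by position:
  Position 0: 'e' vs 'd' => DIFFER
  Position 1: 'c' vs 'e' => DIFFER
  Position 2: 'd' vs 'a' => DIFFER
  Position 3: 'd' vs 'b' => DIFFER
Positions that differ: 4

4


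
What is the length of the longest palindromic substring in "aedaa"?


Input: "aedaa"
Checking substrings for palindromes:
  [3:5] "aa" (len 2) => palindrome
Longest palindromic substring: "aa" with length 2

2


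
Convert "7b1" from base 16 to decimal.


Input: "7b1" in base 16
Positional expansion:
  Digit '7' (value 7) x 16^2 = 1792
  Digit 'b' (value 11) x 16^1 = 176
  Digit '1' (value 1) x 16^0 = 1
Sum = 1969

1969


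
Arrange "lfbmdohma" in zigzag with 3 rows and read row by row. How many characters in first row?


Zigzag "lfbmdohma" into 3 rows:
Placing characters:
  'l' => row 0
  'f' => row 1
  'b' => row 2
  'm' => row 1
  'd' => row 0
  'o' => row 1
  'h' => row 2
  'm' => row 1
  'a' => row 0
Rows:
  Row 0: "lda"
  Row 1: "fmom"
  Row 2: "bh"
First row length: 3

3


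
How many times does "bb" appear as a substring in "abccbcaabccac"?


Searching for "bb" in "abccbcaabccac"
Scanning each position:
  Position 0: "ab" => no
  Position 1: "bc" => no
  Position 2: "cc" => no
  Position 3: "cb" => no
  Position 4: "bc" => no
  Position 5: "ca" => no
  Position 6: "aa" => no
  Position 7: "ab" => no
  Position 8: "bc" => no
  Position 9: "cc" => no
  Position 10: "ca" => no
  Position 11: "ac" => no
Total occurrences: 0

0


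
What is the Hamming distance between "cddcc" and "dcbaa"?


Comparing "cddcc" and "dcbaa" position by position:
  Position 0: 'c' vs 'd' => differ
  Position 1: 'd' vs 'c' => differ
  Position 2: 'd' vs 'b' => differ
  Position 3: 'c' vs 'a' => differ
  Position 4: 'c' vs 'a' => differ
Total differences (Hamming distance): 5

5


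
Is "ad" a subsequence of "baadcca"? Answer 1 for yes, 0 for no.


Check if "ad" is a subsequence of "baadcca"
Greedy scan:
  Position 0 ('b'): no match needed
  Position 1 ('a'): matches sub[0] = 'a'
  Position 2 ('a'): no match needed
  Position 3 ('d'): matches sub[1] = 'd'
  Position 4 ('c'): no match needed
  Position 5 ('c'): no match needed
  Position 6 ('a'): no match needed
All 2 characters matched => is a subsequence

1


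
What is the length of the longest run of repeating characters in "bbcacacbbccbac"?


Input: "bbcacacbbccbac"
Scanning for longest run:
  Position 1 ('b'): continues run of 'b', length=2
  Position 2 ('c'): new char, reset run to 1
  Position 3 ('a'): new char, reset run to 1
  Position 4 ('c'): new char, reset run to 1
  Position 5 ('a'): new char, reset run to 1
  Position 6 ('c'): new char, reset run to 1
  Position 7 ('b'): new char, reset run to 1
  Position 8 ('b'): continues run of 'b', length=2
  Position 9 ('c'): new char, reset run to 1
  Position 10 ('c'): continues run of 'c', length=2
  Position 11 ('b'): new char, reset run to 1
  Position 12 ('a'): new char, reset run to 1
  Position 13 ('c'): new char, reset run to 1
Longest run: 'b' with length 2

2


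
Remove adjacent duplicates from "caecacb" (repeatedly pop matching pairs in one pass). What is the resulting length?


Input: caecacb
Stack-based adjacent duplicate removal:
  Read 'c': push. Stack: c
  Read 'a': push. Stack: ca
  Read 'e': push. Stack: cae
  Read 'c': push. Stack: caec
  Read 'a': push. Stack: caeca
  Read 'c': push. Stack: caecac
  Read 'b': push. Stack: caecacb
Final stack: "caecacb" (length 7)

7


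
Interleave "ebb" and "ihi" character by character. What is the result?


Interleaving "ebb" and "ihi":
  Position 0: 'e' from first, 'i' from second => "ei"
  Position 1: 'b' from first, 'h' from second => "bh"
  Position 2: 'b' from first, 'i' from second => "bi"
Result: eibhbi

eibhbi


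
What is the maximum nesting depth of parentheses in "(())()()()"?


Input: "(())()()()"
Tracking depth:
  Position 0 '(': depth becomes 1
  Position 1 '(': depth becomes 2
  Position 2 ')': depth becomes 1
  Position 3 ')': depth becomes 0
  Position 4 '(': depth becomes 1
  Position 5 ')': depth becomes 0
  Position 6 '(': depth becomes 1
  Position 7 ')': depth becomes 0
  Position 8 '(': depth becomes 1
  Position 9 ')': depth becomes 0
Maximum depth reached: 2

2


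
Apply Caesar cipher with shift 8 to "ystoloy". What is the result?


Caesar cipher: shift "ystoloy" by 8
  'y' (pos 24) + 8 = pos 6 = 'g'
  's' (pos 18) + 8 = pos 0 = 'a'
  't' (pos 19) + 8 = pos 1 = 'b'
  'o' (pos 14) + 8 = pos 22 = 'w'
  'l' (pos 11) + 8 = pos 19 = 't'
  'o' (pos 14) + 8 = pos 22 = 'w'
  'y' (pos 24) + 8 = pos 6 = 'g'
Result: gabwtwg

gabwtwg


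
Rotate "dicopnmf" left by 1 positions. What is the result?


Input: "dicopnmf", rotate left by 1
First 1 characters: "d"
Remaining characters: "icopnmf"
Concatenate remaining + first: "icopnmf" + "d" = "icopnmfd"

icopnmfd


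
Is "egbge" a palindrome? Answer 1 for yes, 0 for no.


Input: egbge
Reversed: egbge
  Compare pos 0 ('e') with pos 4 ('e'): match
  Compare pos 1 ('g') with pos 3 ('g'): match
Result: palindrome

1


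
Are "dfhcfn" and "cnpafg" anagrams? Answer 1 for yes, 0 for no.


Strings: "dfhcfn", "cnpafg"
Sorted first:  cdffhn
Sorted second: acfgnp
Differ at position 0: 'c' vs 'a' => not anagrams

0


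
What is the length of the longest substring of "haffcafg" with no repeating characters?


Input: "haffcafg"
Sliding window (track last position of each char):
  Position 0 ('h'): window [0,0] length 1 -- new best
  Position 1 ('a'): window [0,1] length 2 -- new best
  Position 2 ('f'): window [0,2] length 3 -- new best
  Position 3 ('f'): repeat (last at 2), move window start to 3
  Position 3 ('f'): window [3,3] length 1
  Position 4 ('c'): window [3,4] length 2
  Position 5 ('a'): window [3,5] length 3
  Position 6 ('f'): repeat (last at 3), move window start to 4
  Position 6 ('f'): window [4,6] length 3
  Position 7 ('g'): window [4,7] length 4 -- new best
Longest substring with no repeats: "cafg" with length 4

4


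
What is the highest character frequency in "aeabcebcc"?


Input: aeabcebcc
Character counts:
  'a': 2
  'b': 2
  'c': 3
  'e': 2
Maximum frequency: 3

3


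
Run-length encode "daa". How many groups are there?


Input: daa
Scanning for consecutive runs:
  Group 1: 'd' x 1 (positions 0-0)
  Group 2: 'a' x 2 (positions 1-2)
Total groups: 2

2


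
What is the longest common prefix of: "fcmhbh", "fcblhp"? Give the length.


Words: fcmhbh, fcblhp
  Position 0: all 'f' => match
  Position 1: all 'c' => match
  Position 2: ('m', 'b') => mismatch, stop
LCP = "fc" (length 2)

2


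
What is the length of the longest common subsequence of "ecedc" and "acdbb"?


LCS of "ecedc" and "acdbb"
DP table:
           a    c    d    b    b
      0    0    0    0    0    0
  e   0    0    0    0    0    0
  c   0    0    1    1    1    1
  e   0    0    1    1    1    1
  d   0    0    1    2    2    2
  c   0    0    1    2    2    2
LCS length = dp[5][5] = 2

2


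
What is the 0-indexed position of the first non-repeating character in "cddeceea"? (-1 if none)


Input: cddeceea
Character frequencies:
  'a': 1
  'c': 2
  'd': 2
  'e': 3
Scanning left to right for freq == 1:
  Position 0 ('c'): freq=2, skip
  Position 1 ('d'): freq=2, skip
  Position 2 ('d'): freq=2, skip
  Position 3 ('e'): freq=3, skip
  Position 4 ('c'): freq=2, skip
  Position 5 ('e'): freq=3, skip
  Position 6 ('e'): freq=3, skip
  Position 7 ('a'): unique! => answer = 7

7


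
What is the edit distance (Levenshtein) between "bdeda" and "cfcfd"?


Computing edit distance: "bdeda" -> "cfcfd"
DP table:
           c    f    c    f    d
      0    1    2    3    4    5
  b   1    1    2    3    4    5
  d   2    2    2    3    4    4
  e   3    3    3    3    4    5
  d   4    4    4    4    4    4
  a   5    5    5    5    5    5
Edit distance = dp[5][5] = 5

5


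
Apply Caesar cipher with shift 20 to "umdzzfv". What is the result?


Caesar cipher: shift "umdzzfv" by 20
  'u' (pos 20) + 20 = pos 14 = 'o'
  'm' (pos 12) + 20 = pos 6 = 'g'
  'd' (pos 3) + 20 = pos 23 = 'x'
  'z' (pos 25) + 20 = pos 19 = 't'
  'z' (pos 25) + 20 = pos 19 = 't'
  'f' (pos 5) + 20 = pos 25 = 'z'
  'v' (pos 21) + 20 = pos 15 = 'p'
Result: ogxttzp

ogxttzp


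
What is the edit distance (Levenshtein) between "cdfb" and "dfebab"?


Computing edit distance: "cdfb" -> "dfebab"
DP table:
           d    f    e    b    a    b
      0    1    2    3    4    5    6
  c   1    1    2    3    4    5    6
  d   2    1    2    3    4    5    6
  f   3    2    1    2    3    4    5
  b   4    3    2    2    2    3    4
Edit distance = dp[4][6] = 4

4


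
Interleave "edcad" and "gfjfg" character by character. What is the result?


Interleaving "edcad" and "gfjfg":
  Position 0: 'e' from first, 'g' from second => "eg"
  Position 1: 'd' from first, 'f' from second => "df"
  Position 2: 'c' from first, 'j' from second => "cj"
  Position 3: 'a' from first, 'f' from second => "af"
  Position 4: 'd' from first, 'g' from second => "dg"
Result: egdfcjafdg

egdfcjafdg


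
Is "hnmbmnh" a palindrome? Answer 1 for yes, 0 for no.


Input: hnmbmnh
Reversed: hnmbmnh
  Compare pos 0 ('h') with pos 6 ('h'): match
  Compare pos 1 ('n') with pos 5 ('n'): match
  Compare pos 2 ('m') with pos 4 ('m'): match
Result: palindrome

1


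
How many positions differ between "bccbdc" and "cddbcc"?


Comparing "bccbdc" and "cddbcc" position by position:
  Position 0: 'b' vs 'c' => DIFFER
  Position 1: 'c' vs 'd' => DIFFER
  Position 2: 'c' vs 'd' => DIFFER
  Position 3: 'b' vs 'b' => same
  Position 4: 'd' vs 'c' => DIFFER
  Position 5: 'c' vs 'c' => same
Positions that differ: 4

4


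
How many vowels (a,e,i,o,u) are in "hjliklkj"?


Input: hjliklkj
Checking each character:
  'h' at position 0: consonant
  'j' at position 1: consonant
  'l' at position 2: consonant
  'i' at position 3: vowel (running total: 1)
  'k' at position 4: consonant
  'l' at position 5: consonant
  'k' at position 6: consonant
  'j' at position 7: consonant
Total vowels: 1

1


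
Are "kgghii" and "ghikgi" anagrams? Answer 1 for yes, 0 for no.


Strings: "kgghii", "ghikgi"
Sorted first:  gghiik
Sorted second: gghiik
Sorted forms match => anagrams

1


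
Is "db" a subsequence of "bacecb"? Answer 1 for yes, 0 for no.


Check if "db" is a subsequence of "bacecb"
Greedy scan:
  Position 0 ('b'): no match needed
  Position 1 ('a'): no match needed
  Position 2 ('c'): no match needed
  Position 3 ('e'): no match needed
  Position 4 ('c'): no match needed
  Position 5 ('b'): no match needed
Only matched 0/2 characters => not a subsequence

0


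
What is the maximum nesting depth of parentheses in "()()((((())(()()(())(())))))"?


Input: "()()((((())(()()(())(())))))"
Tracking depth:
  Position 0 '(': depth becomes 1
  Position 1 ')': depth becomes 0
  Position 2 '(': depth becomes 1
  Position 3 ')': depth becomes 0
  Position 4 '(': depth becomes 1
  Position 5 '(': depth becomes 2
  Position 6 '(': depth becomes 3
  Position 7 '(': depth becomes 4
  Position 8 '(': depth becomes 5
  Position 9 ')': depth becomes 4
  Position 10 ')': depth becomes 3
  Position 11 '(': depth becomes 4
  Position 12 '(': depth becomes 5
  Position 13 ')': depth becomes 4
  Position 14 '(': depth becomes 5
  Position 15 ')': depth becomes 4
  Position 16 '(': depth becomes 5
  Position 17 '(': depth becomes 6
  Position 18 ')': depth becomes 5
  Position 19 ')': depth becomes 4
  Position 20 '(': depth becomes 5
  Position 21 '(': depth becomes 6
  Position 22 ')': depth becomes 5
  Position 23 ')': depth becomes 4
  Position 24 ')': depth becomes 3
  Position 25 ')': depth becomes 2
  Position 26 ')': depth becomes 1
  Position 27 ')': depth becomes 0
Maximum depth reached: 6

6


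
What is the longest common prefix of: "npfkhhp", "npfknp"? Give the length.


Words: npfkhhp, npfknp
  Position 0: all 'n' => match
  Position 1: all 'p' => match
  Position 2: all 'f' => match
  Position 3: all 'k' => match
  Position 4: ('h', 'n') => mismatch, stop
LCP = "npfk" (length 4)

4


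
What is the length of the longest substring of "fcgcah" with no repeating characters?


Input: "fcgcah"
Sliding window (track last position of each char):
  Position 0 ('f'): window [0,0] length 1 -- new best
  Position 1 ('c'): window [0,1] length 2 -- new best
  Position 2 ('g'): window [0,2] length 3 -- new best
  Position 3 ('c'): repeat (last at 1), move window start to 2
  Position 3 ('c'): window [2,3] length 2
  Position 4 ('a'): window [2,4] length 3
  Position 5 ('h'): window [2,5] length 4 -- new best
Longest substring with no repeats: "gcah" with length 4

4


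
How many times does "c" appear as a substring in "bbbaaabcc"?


Searching for "c" in "bbbaaabcc"
Scanning each position:
  Position 0: "b" => no
  Position 1: "b" => no
  Position 2: "b" => no
  Position 3: "a" => no
  Position 4: "a" => no
  Position 5: "a" => no
  Position 6: "b" => no
  Position 7: "c" => MATCH
  Position 8: "c" => MATCH
Total occurrences: 2

2


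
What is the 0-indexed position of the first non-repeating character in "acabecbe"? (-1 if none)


Input: acabecbe
Character frequencies:
  'a': 2
  'b': 2
  'c': 2
  'e': 2
Scanning left to right for freq == 1:
  Position 0 ('a'): freq=2, skip
  Position 1 ('c'): freq=2, skip
  Position 2 ('a'): freq=2, skip
  Position 3 ('b'): freq=2, skip
  Position 4 ('e'): freq=2, skip
  Position 5 ('c'): freq=2, skip
  Position 6 ('b'): freq=2, skip
  Position 7 ('e'): freq=2, skip
  No unique character found => answer = -1

-1


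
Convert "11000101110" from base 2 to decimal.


Input: "11000101110" in base 2
Positional expansion:
  Digit '1' (value 1) x 2^10 = 1024
  Digit '1' (value 1) x 2^9 = 512
  Digit '0' (value 0) x 2^8 = 0
  Digit '0' (value 0) x 2^7 = 0
  Digit '0' (value 0) x 2^6 = 0
  Digit '1' (value 1) x 2^5 = 32
  Digit '0' (value 0) x 2^4 = 0
  Digit '1' (value 1) x 2^3 = 8
  Digit '1' (value 1) x 2^2 = 4
  Digit '1' (value 1) x 2^1 = 2
  Digit '0' (value 0) x 2^0 = 0
Sum = 1582

1582


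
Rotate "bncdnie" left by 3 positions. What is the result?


Input: "bncdnie", rotate left by 3
First 3 characters: "bnc"
Remaining characters: "dnie"
Concatenate remaining + first: "dnie" + "bnc" = "dniebnc"

dniebnc


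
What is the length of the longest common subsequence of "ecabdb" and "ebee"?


LCS of "ecabdb" and "ebee"
DP table:
           e    b    e    e
      0    0    0    0    0
  e   0    1    1    1    1
  c   0    1    1    1    1
  a   0    1    1    1    1
  b   0    1    2    2    2
  d   0    1    2    2    2
  b   0    1    2    2    2
LCS length = dp[6][4] = 2

2


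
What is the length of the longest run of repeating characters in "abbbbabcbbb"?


Input: "abbbbabcbbb"
Scanning for longest run:
  Position 1 ('b'): new char, reset run to 1
  Position 2 ('b'): continues run of 'b', length=2
  Position 3 ('b'): continues run of 'b', length=3
  Position 4 ('b'): continues run of 'b', length=4
  Position 5 ('a'): new char, reset run to 1
  Position 6 ('b'): new char, reset run to 1
  Position 7 ('c'): new char, reset run to 1
  Position 8 ('b'): new char, reset run to 1
  Position 9 ('b'): continues run of 'b', length=2
  Position 10 ('b'): continues run of 'b', length=3
Longest run: 'b' with length 4

4


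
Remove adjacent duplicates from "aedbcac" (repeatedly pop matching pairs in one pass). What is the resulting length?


Input: aedbcac
Stack-based adjacent duplicate removal:
  Read 'a': push. Stack: a
  Read 'e': push. Stack: ae
  Read 'd': push. Stack: aed
  Read 'b': push. Stack: aedb
  Read 'c': push. Stack: aedbc
  Read 'a': push. Stack: aedbca
  Read 'c': push. Stack: aedbcac
Final stack: "aedbcac" (length 7)

7


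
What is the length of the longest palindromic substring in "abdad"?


Input: "abdad"
Checking substrings for palindromes:
  [2:5] "dad" (len 3) => palindrome
Longest palindromic substring: "dad" with length 3

3


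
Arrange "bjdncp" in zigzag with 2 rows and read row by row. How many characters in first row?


Zigzag "bjdncp" into 2 rows:
Placing characters:
  'b' => row 0
  'j' => row 1
  'd' => row 0
  'n' => row 1
  'c' => row 0
  'p' => row 1
Rows:
  Row 0: "bdc"
  Row 1: "jnp"
First row length: 3

3


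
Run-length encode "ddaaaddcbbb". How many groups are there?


Input: ddaaaddcbbb
Scanning for consecutive runs:
  Group 1: 'd' x 2 (positions 0-1)
  Group 2: 'a' x 3 (positions 2-4)
  Group 3: 'd' x 2 (positions 5-6)
  Group 4: 'c' x 1 (positions 7-7)
  Group 5: 'b' x 3 (positions 8-10)
Total groups: 5

5


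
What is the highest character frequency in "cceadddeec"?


Input: cceadddeec
Character counts:
  'a': 1
  'c': 3
  'd': 3
  'e': 3
Maximum frequency: 3

3


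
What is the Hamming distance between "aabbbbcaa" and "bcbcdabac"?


Comparing "aabbbbcaa" and "bcbcdabac" position by position:
  Position 0: 'a' vs 'b' => differ
  Position 1: 'a' vs 'c' => differ
  Position 2: 'b' vs 'b' => same
  Position 3: 'b' vs 'c' => differ
  Position 4: 'b' vs 'd' => differ
  Position 5: 'b' vs 'a' => differ
  Position 6: 'c' vs 'b' => differ
  Position 7: 'a' vs 'a' => same
  Position 8: 'a' vs 'c' => differ
Total differences (Hamming distance): 7

7


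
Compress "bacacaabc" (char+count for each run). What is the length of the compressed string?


Input: bacacaabc
Runs:
  'b' x 1 => "b1"
  'a' x 1 => "a1"
  'c' x 1 => "c1"
  'a' x 1 => "a1"
  'c' x 1 => "c1"
  'a' x 2 => "a2"
  'b' x 1 => "b1"
  'c' x 1 => "c1"
Compressed: "b1a1c1a1c1a2b1c1"
Compressed length: 16

16


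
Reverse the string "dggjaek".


Input: dggjaek
Reading characters right to left:
  Position 6: 'k'
  Position 5: 'e'
  Position 4: 'a'
  Position 3: 'j'
  Position 2: 'g'
  Position 1: 'g'
  Position 0: 'd'
Reversed: keajggd

keajggd


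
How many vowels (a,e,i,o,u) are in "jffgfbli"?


Input: jffgfbli
Checking each character:
  'j' at position 0: consonant
  'f' at position 1: consonant
  'f' at position 2: consonant
  'g' at position 3: consonant
  'f' at position 4: consonant
  'b' at position 5: consonant
  'l' at position 6: consonant
  'i' at position 7: vowel (running total: 1)
Total vowels: 1

1


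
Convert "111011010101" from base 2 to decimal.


Input: "111011010101" in base 2
Positional expansion:
  Digit '1' (value 1) x 2^11 = 2048
  Digit '1' (value 1) x 2^10 = 1024
  Digit '1' (value 1) x 2^9 = 512
  Digit '0' (value 0) x 2^8 = 0
  Digit '1' (value 1) x 2^7 = 128
  Digit '1' (value 1) x 2^6 = 64
  Digit '0' (value 0) x 2^5 = 0
  Digit '1' (value 1) x 2^4 = 16
  Digit '0' (value 0) x 2^3 = 0
  Digit '1' (value 1) x 2^2 = 4
  Digit '0' (value 0) x 2^1 = 0
  Digit '1' (value 1) x 2^0 = 1
Sum = 3797

3797


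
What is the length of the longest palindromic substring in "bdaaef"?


Input: "bdaaef"
Checking substrings for palindromes:
  [2:4] "aa" (len 2) => palindrome
Longest palindromic substring: "aa" with length 2

2


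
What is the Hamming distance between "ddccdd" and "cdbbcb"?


Comparing "ddccdd" and "cdbbcb" position by position:
  Position 0: 'd' vs 'c' => differ
  Position 1: 'd' vs 'd' => same
  Position 2: 'c' vs 'b' => differ
  Position 3: 'c' vs 'b' => differ
  Position 4: 'd' vs 'c' => differ
  Position 5: 'd' vs 'b' => differ
Total differences (Hamming distance): 5

5


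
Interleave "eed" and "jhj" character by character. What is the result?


Interleaving "eed" and "jhj":
  Position 0: 'e' from first, 'j' from second => "ej"
  Position 1: 'e' from first, 'h' from second => "eh"
  Position 2: 'd' from first, 'j' from second => "dj"
Result: ejehdj

ejehdj


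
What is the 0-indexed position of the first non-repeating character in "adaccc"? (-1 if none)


Input: adaccc
Character frequencies:
  'a': 2
  'c': 3
  'd': 1
Scanning left to right for freq == 1:
  Position 0 ('a'): freq=2, skip
  Position 1 ('d'): unique! => answer = 1

1


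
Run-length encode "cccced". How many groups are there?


Input: cccced
Scanning for consecutive runs:
  Group 1: 'c' x 4 (positions 0-3)
  Group 2: 'e' x 1 (positions 4-4)
  Group 3: 'd' x 1 (positions 5-5)
Total groups: 3

3


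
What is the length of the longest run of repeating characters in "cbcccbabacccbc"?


Input: "cbcccbabacccbc"
Scanning for longest run:
  Position 1 ('b'): new char, reset run to 1
  Position 2 ('c'): new char, reset run to 1
  Position 3 ('c'): continues run of 'c', length=2
  Position 4 ('c'): continues run of 'c', length=3
  Position 5 ('b'): new char, reset run to 1
  Position 6 ('a'): new char, reset run to 1
  Position 7 ('b'): new char, reset run to 1
  Position 8 ('a'): new char, reset run to 1
  Position 9 ('c'): new char, reset run to 1
  Position 10 ('c'): continues run of 'c', length=2
  Position 11 ('c'): continues run of 'c', length=3
  Position 12 ('b'): new char, reset run to 1
  Position 13 ('c'): new char, reset run to 1
Longest run: 'c' with length 3

3


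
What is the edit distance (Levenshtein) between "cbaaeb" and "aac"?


Computing edit distance: "cbaaeb" -> "aac"
DP table:
           a    a    c
      0    1    2    3
  c   1    1    2    2
  b   2    2    2    3
  a   3    2    2    3
  a   4    3    2    3
  e   5    4    3    3
  b   6    5    4    4
Edit distance = dp[6][3] = 4

4


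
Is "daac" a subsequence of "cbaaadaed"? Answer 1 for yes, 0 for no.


Check if "daac" is a subsequence of "cbaaadaed"
Greedy scan:
  Position 0 ('c'): no match needed
  Position 1 ('b'): no match needed
  Position 2 ('a'): no match needed
  Position 3 ('a'): no match needed
  Position 4 ('a'): no match needed
  Position 5 ('d'): matches sub[0] = 'd'
  Position 6 ('a'): matches sub[1] = 'a'
  Position 7 ('e'): no match needed
  Position 8 ('d'): no match needed
Only matched 2/4 characters => not a subsequence

0


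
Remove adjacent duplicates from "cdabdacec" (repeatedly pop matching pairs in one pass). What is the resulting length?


Input: cdabdacec
Stack-based adjacent duplicate removal:
  Read 'c': push. Stack: c
  Read 'd': push. Stack: cd
  Read 'a': push. Stack: cda
  Read 'b': push. Stack: cdab
  Read 'd': push. Stack: cdabd
  Read 'a': push. Stack: cdabda
  Read 'c': push. Stack: cdabdac
  Read 'e': push. Stack: cdabdace
  Read 'c': push. Stack: cdabdacec
Final stack: "cdabdacec" (length 9)

9


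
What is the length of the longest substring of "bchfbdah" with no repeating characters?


Input: "bchfbdah"
Sliding window (track last position of each char):
  Position 0 ('b'): window [0,0] length 1 -- new best
  Position 1 ('c'): window [0,1] length 2 -- new best
  Position 2 ('h'): window [0,2] length 3 -- new best
  Position 3 ('f'): window [0,3] length 4 -- new best
  Position 4 ('b'): repeat (last at 0), move window start to 1
  Position 4 ('b'): window [1,4] length 4
  Position 5 ('d'): window [1,5] length 5 -- new best
  Position 6 ('a'): window [1,6] length 6 -- new best
  Position 7 ('h'): repeat (last at 2), move window start to 3
  Position 7 ('h'): window [3,7] length 5
Longest substring with no repeats: "chfbda" with length 6

6


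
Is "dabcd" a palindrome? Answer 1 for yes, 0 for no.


Input: dabcd
Reversed: dcbad
  Compare pos 0 ('d') with pos 4 ('d'): match
  Compare pos 1 ('a') with pos 3 ('c'): MISMATCH
Result: not a palindrome

0


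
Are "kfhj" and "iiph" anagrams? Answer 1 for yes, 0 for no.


Strings: "kfhj", "iiph"
Sorted first:  fhjk
Sorted second: hiip
Differ at position 0: 'f' vs 'h' => not anagrams

0


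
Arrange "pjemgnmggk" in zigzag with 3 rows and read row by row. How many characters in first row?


Zigzag "pjemgnmggk" into 3 rows:
Placing characters:
  'p' => row 0
  'j' => row 1
  'e' => row 2
  'm' => row 1
  'g' => row 0
  'n' => row 1
  'm' => row 2
  'g' => row 1
  'g' => row 0
  'k' => row 1
Rows:
  Row 0: "pgg"
  Row 1: "jmngk"
  Row 2: "em"
First row length: 3

3


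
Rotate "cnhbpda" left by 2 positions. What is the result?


Input: "cnhbpda", rotate left by 2
First 2 characters: "cn"
Remaining characters: "hbpda"
Concatenate remaining + first: "hbpda" + "cn" = "hbpdacn"

hbpdacn


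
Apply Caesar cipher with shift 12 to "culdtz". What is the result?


Caesar cipher: shift "culdtz" by 12
  'c' (pos 2) + 12 = pos 14 = 'o'
  'u' (pos 20) + 12 = pos 6 = 'g'
  'l' (pos 11) + 12 = pos 23 = 'x'
  'd' (pos 3) + 12 = pos 15 = 'p'
  't' (pos 19) + 12 = pos 5 = 'f'
  'z' (pos 25) + 12 = pos 11 = 'l'
Result: ogxpfl

ogxpfl


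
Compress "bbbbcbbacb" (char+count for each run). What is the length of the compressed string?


Input: bbbbcbbacb
Runs:
  'b' x 4 => "b4"
  'c' x 1 => "c1"
  'b' x 2 => "b2"
  'a' x 1 => "a1"
  'c' x 1 => "c1"
  'b' x 1 => "b1"
Compressed: "b4c1b2a1c1b1"
Compressed length: 12

12


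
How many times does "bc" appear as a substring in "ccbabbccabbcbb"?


Searching for "bc" in "ccbabbccabbcbb"
Scanning each position:
  Position 0: "cc" => no
  Position 1: "cb" => no
  Position 2: "ba" => no
  Position 3: "ab" => no
  Position 4: "bb" => no
  Position 5: "bc" => MATCH
  Position 6: "cc" => no
  Position 7: "ca" => no
  Position 8: "ab" => no
  Position 9: "bb" => no
  Position 10: "bc" => MATCH
  Position 11: "cb" => no
  Position 12: "bb" => no
Total occurrences: 2

2


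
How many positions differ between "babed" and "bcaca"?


Comparing "babed" and "bcaca" position by position:
  Position 0: 'b' vs 'b' => same
  Position 1: 'a' vs 'c' => DIFFER
  Position 2: 'b' vs 'a' => DIFFER
  Position 3: 'e' vs 'c' => DIFFER
  Position 4: 'd' vs 'a' => DIFFER
Positions that differ: 4

4


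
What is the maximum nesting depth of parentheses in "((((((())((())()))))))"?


Input: "((((((())((())()))))))"
Tracking depth:
  Position 0 '(': depth becomes 1
  Position 1 '(': depth becomes 2
  Position 2 '(': depth becomes 3
  Position 3 '(': depth becomes 4
  Position 4 '(': depth becomes 5
  Position 5 '(': depth becomes 6
  Position 6 '(': depth becomes 7
  Position 7 ')': depth becomes 6
  Position 8 ')': depth becomes 5
  Position 9 '(': depth becomes 6
  Position 10 '(': depth becomes 7
  Position 11 '(': depth becomes 8
  Position 12 ')': depth becomes 7
  Position 13 ')': depth becomes 6
  Position 14 '(': depth becomes 7
  Position 15 ')': depth becomes 6
  Position 16 ')': depth becomes 5
  Position 17 ')': depth becomes 4
  Position 18 ')': depth becomes 3
  Position 19 ')': depth becomes 2
  Position 20 ')': depth becomes 1
  Position 21 ')': depth becomes 0
Maximum depth reached: 8

8


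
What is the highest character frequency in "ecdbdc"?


Input: ecdbdc
Character counts:
  'b': 1
  'c': 2
  'd': 2
  'e': 1
Maximum frequency: 2

2


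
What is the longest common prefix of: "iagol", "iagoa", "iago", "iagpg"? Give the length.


Words: iagol, iagoa, iago, iagpg
  Position 0: all 'i' => match
  Position 1: all 'a' => match
  Position 2: all 'g' => match
  Position 3: ('o', 'o', 'o', 'p') => mismatch, stop
LCP = "iag" (length 3)

3


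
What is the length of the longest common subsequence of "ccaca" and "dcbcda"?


LCS of "ccaca" and "dcbcda"
DP table:
           d    c    b    c    d    a
      0    0    0    0    0    0    0
  c   0    0    1    1    1    1    1
  c   0    0    1    1    2    2    2
  a   0    0    1    1    2    2    3
  c   0    0    1    1    2    2    3
  a   0    0    1    1    2    2    3
LCS length = dp[5][6] = 3

3


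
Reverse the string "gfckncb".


Input: gfckncb
Reading characters right to left:
  Position 6: 'b'
  Position 5: 'c'
  Position 4: 'n'
  Position 3: 'k'
  Position 2: 'c'
  Position 1: 'f'
  Position 0: 'g'
Reversed: bcnkcfg

bcnkcfg


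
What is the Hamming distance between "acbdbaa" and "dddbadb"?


Comparing "acbdbaa" and "dddbadb" position by position:
  Position 0: 'a' vs 'd' => differ
  Position 1: 'c' vs 'd' => differ
  Position 2: 'b' vs 'd' => differ
  Position 3: 'd' vs 'b' => differ
  Position 4: 'b' vs 'a' => differ
  Position 5: 'a' vs 'd' => differ
  Position 6: 'a' vs 'b' => differ
Total differences (Hamming distance): 7

7


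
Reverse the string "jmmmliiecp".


Input: jmmmliiecp
Reading characters right to left:
  Position 9: 'p'
  Position 8: 'c'
  Position 7: 'e'
  Position 6: 'i'
  Position 5: 'i'
  Position 4: 'l'
  Position 3: 'm'
  Position 2: 'm'
  Position 1: 'm'
  Position 0: 'j'
Reversed: pceiilmmmj

pceiilmmmj


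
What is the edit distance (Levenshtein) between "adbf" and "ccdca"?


Computing edit distance: "adbf" -> "ccdca"
DP table:
           c    c    d    c    a
      0    1    2    3    4    5
  a   1    1    2    3    4    4
  d   2    2    2    2    3    4
  b   3    3    3    3    3    4
  f   4    4    4    4    4    4
Edit distance = dp[4][5] = 4

4


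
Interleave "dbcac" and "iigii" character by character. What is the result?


Interleaving "dbcac" and "iigii":
  Position 0: 'd' from first, 'i' from second => "di"
  Position 1: 'b' from first, 'i' from second => "bi"
  Position 2: 'c' from first, 'g' from second => "cg"
  Position 3: 'a' from first, 'i' from second => "ai"
  Position 4: 'c' from first, 'i' from second => "ci"
Result: dibicgaici

dibicgaici


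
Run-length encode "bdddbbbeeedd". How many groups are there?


Input: bdddbbbeeedd
Scanning for consecutive runs:
  Group 1: 'b' x 1 (positions 0-0)
  Group 2: 'd' x 3 (positions 1-3)
  Group 3: 'b' x 3 (positions 4-6)
  Group 4: 'e' x 3 (positions 7-9)
  Group 5: 'd' x 2 (positions 10-11)
Total groups: 5

5


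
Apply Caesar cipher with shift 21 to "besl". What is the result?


Caesar cipher: shift "besl" by 21
  'b' (pos 1) + 21 = pos 22 = 'w'
  'e' (pos 4) + 21 = pos 25 = 'z'
  's' (pos 18) + 21 = pos 13 = 'n'
  'l' (pos 11) + 21 = pos 6 = 'g'
Result: wzng

wzng


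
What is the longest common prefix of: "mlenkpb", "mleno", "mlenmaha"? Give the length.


Words: mlenkpb, mleno, mlenmaha
  Position 0: all 'm' => match
  Position 1: all 'l' => match
  Position 2: all 'e' => match
  Position 3: all 'n' => match
  Position 4: ('k', 'o', 'm') => mismatch, stop
LCP = "mlen" (length 4)

4


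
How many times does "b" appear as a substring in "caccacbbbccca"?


Searching for "b" in "caccacbbbccca"
Scanning each position:
  Position 0: "c" => no
  Position 1: "a" => no
  Position 2: "c" => no
  Position 3: "c" => no
  Position 4: "a" => no
  Position 5: "c" => no
  Position 6: "b" => MATCH
  Position 7: "b" => MATCH
  Position 8: "b" => MATCH
  Position 9: "c" => no
  Position 10: "c" => no
  Position 11: "c" => no
  Position 12: "a" => no
Total occurrences: 3

3


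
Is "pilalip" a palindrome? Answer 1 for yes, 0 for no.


Input: pilalip
Reversed: pilalip
  Compare pos 0 ('p') with pos 6 ('p'): match
  Compare pos 1 ('i') with pos 5 ('i'): match
  Compare pos 2 ('l') with pos 4 ('l'): match
Result: palindrome

1


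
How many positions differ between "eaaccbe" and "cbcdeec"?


Comparing "eaaccbe" and "cbcdeec" position by position:
  Position 0: 'e' vs 'c' => DIFFER
  Position 1: 'a' vs 'b' => DIFFER
  Position 2: 'a' vs 'c' => DIFFER
  Position 3: 'c' vs 'd' => DIFFER
  Position 4: 'c' vs 'e' => DIFFER
  Position 5: 'b' vs 'e' => DIFFER
  Position 6: 'e' vs 'c' => DIFFER
Positions that differ: 7

7


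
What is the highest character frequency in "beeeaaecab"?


Input: beeeaaecab
Character counts:
  'a': 3
  'b': 2
  'c': 1
  'e': 4
Maximum frequency: 4

4


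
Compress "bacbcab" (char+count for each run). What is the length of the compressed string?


Input: bacbcab
Runs:
  'b' x 1 => "b1"
  'a' x 1 => "a1"
  'c' x 1 => "c1"
  'b' x 1 => "b1"
  'c' x 1 => "c1"
  'a' x 1 => "a1"
  'b' x 1 => "b1"
Compressed: "b1a1c1b1c1a1b1"
Compressed length: 14

14


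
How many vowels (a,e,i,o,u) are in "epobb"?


Input: epobb
Checking each character:
  'e' at position 0: vowel (running total: 1)
  'p' at position 1: consonant
  'o' at position 2: vowel (running total: 2)
  'b' at position 3: consonant
  'b' at position 4: consonant
Total vowels: 2

2


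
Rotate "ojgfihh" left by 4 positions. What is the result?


Input: "ojgfihh", rotate left by 4
First 4 characters: "ojgf"
Remaining characters: "ihh"
Concatenate remaining + first: "ihh" + "ojgf" = "ihhojgf"

ihhojgf


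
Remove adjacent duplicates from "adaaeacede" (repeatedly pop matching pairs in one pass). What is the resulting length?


Input: adaaeacede
Stack-based adjacent duplicate removal:
  Read 'a': push. Stack: a
  Read 'd': push. Stack: ad
  Read 'a': push. Stack: ada
  Read 'a': matches stack top 'a' => pop. Stack: ad
  Read 'e': push. Stack: ade
  Read 'a': push. Stack: adea
  Read 'c': push. Stack: adeac
  Read 'e': push. Stack: adeace
  Read 'd': push. Stack: adeaced
  Read 'e': push. Stack: adeacede
Final stack: "adeacede" (length 8)

8


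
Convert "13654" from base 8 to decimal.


Input: "13654" in base 8
Positional expansion:
  Digit '1' (value 1) x 8^4 = 4096
  Digit '3' (value 3) x 8^3 = 1536
  Digit '6' (value 6) x 8^2 = 384
  Digit '5' (value 5) x 8^1 = 40
  Digit '4' (value 4) x 8^0 = 4
Sum = 6060

6060


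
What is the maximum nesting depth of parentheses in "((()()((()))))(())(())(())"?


Input: "((()()((()))))(())(())(())"
Tracking depth:
  Position 0 '(': depth becomes 1
  Position 1 '(': depth becomes 2
  Position 2 '(': depth becomes 3
  Position 3 ')': depth becomes 2
  Position 4 '(': depth becomes 3
  Position 5 ')': depth becomes 2
  Position 6 '(': depth becomes 3
  Position 7 '(': depth becomes 4
  Position 8 '(': depth becomes 5
  Position 9 ')': depth becomes 4
  Position 10 ')': depth becomes 3
  Position 11 ')': depth becomes 2
  Position 12 ')': depth becomes 1
  Position 13 ')': depth becomes 0
  Position 14 '(': depth becomes 1
  Position 15 '(': depth becomes 2
  Position 16 ')': depth becomes 1
  Position 17 ')': depth becomes 0
  Position 18 '(': depth becomes 1
  Position 19 '(': depth becomes 2
  Position 20 ')': depth becomes 1
  Position 21 ')': depth becomes 0
  Position 22 '(': depth becomes 1
  Position 23 '(': depth becomes 2
  Position 24 ')': depth becomes 1
  Position 25 ')': depth becomes 0
Maximum depth reached: 5

5


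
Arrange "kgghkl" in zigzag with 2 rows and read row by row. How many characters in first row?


Zigzag "kgghkl" into 2 rows:
Placing characters:
  'k' => row 0
  'g' => row 1
  'g' => row 0
  'h' => row 1
  'k' => row 0
  'l' => row 1
Rows:
  Row 0: "kgk"
  Row 1: "ghl"
First row length: 3

3


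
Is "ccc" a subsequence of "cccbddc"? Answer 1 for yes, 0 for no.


Check if "ccc" is a subsequence of "cccbddc"
Greedy scan:
  Position 0 ('c'): matches sub[0] = 'c'
  Position 1 ('c'): matches sub[1] = 'c'
  Position 2 ('c'): matches sub[2] = 'c'
  Position 3 ('b'): no match needed
  Position 4 ('d'): no match needed
  Position 5 ('d'): no match needed
  Position 6 ('c'): no match needed
All 3 characters matched => is a subsequence

1


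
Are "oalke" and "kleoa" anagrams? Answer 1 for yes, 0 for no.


Strings: "oalke", "kleoa"
Sorted first:  aeklo
Sorted second: aeklo
Sorted forms match => anagrams

1


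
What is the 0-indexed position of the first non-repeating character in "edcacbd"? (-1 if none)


Input: edcacbd
Character frequencies:
  'a': 1
  'b': 1
  'c': 2
  'd': 2
  'e': 1
Scanning left to right for freq == 1:
  Position 0 ('e'): unique! => answer = 0

0


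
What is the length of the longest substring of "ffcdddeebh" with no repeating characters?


Input: "ffcdddeebh"
Sliding window (track last position of each char):
  Position 0 ('f'): window [0,0] length 1 -- new best
  Position 1 ('f'): repeat (last at 0), move window start to 1
  Position 1 ('f'): window [1,1] length 1
  Position 2 ('c'): window [1,2] length 2 -- new best
  Position 3 ('d'): window [1,3] length 3 -- new best
  Position 4 ('d'): repeat (last at 3), move window start to 4
  Position 4 ('d'): window [4,4] length 1
  Position 5 ('d'): repeat (last at 4), move window start to 5
  Position 5 ('d'): window [5,5] length 1
  Position 6 ('e'): window [5,6] length 2
  Position 7 ('e'): repeat (last at 6), move window start to 7
  Position 7 ('e'): window [7,7] length 1
  Position 8 ('b'): window [7,8] length 2
  Position 9 ('h'): window [7,9] length 3
Longest substring with no repeats: "fcd" with length 3

3
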